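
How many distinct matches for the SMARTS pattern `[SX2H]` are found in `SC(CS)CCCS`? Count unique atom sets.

[SX2H] is the SMARTS for a thiol: an aliphatic sulfur with two connections, one being H.
The molecule carries 3 separate instances of a thiol (-SH) meeting every constraint; each maps to a distinct set of atoms, giving 3 matches.

3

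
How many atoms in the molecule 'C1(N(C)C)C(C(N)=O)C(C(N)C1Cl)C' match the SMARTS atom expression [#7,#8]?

4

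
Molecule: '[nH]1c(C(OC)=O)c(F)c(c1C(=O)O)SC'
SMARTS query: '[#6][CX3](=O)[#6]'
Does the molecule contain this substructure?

The pattern [#6][CX3](=O)[#6] describes a carbonyl carbon (no H) flanked by two carbons — a ketone.
The closest candidate here is a carboxylic acid group (-C(=O)OH), but one neighbour of the carbonyl carbon is O, not C. No other fragment satisfies the full query, so there is no match.

No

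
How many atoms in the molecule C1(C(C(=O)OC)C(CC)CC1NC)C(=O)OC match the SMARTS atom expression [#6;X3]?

Check the 17 heavy atoms by environment: 10× C (X4) → no; 2× C (X3) → match; 2× O (X1) → no; 2× O (X2) → no; 1× N (X3) → no.
That gives 2 matching atoms.

2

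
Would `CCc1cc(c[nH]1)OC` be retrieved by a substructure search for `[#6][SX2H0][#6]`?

The pattern [#6][SX2H0][#6] describes an aliphatic sulfur bridging two carbons with no H on the sulfur — a thioether.
The closest candidate here is a methoxy ether (-OCH3), but the bridging atom is O, not S. No other fragment satisfies the full query, so there is no match.

No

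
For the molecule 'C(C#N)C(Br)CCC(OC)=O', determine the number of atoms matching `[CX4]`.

5

Check the 11 heavy atoms by environment: 5× C (X4) → match; 1× C (X2) → no; 1× N (X1) → no; 1× Br (X1) → no; 1× C (X3) → no; 1× O (X1) → no; 1× O (X2) → no.
That gives 5 matching atoms.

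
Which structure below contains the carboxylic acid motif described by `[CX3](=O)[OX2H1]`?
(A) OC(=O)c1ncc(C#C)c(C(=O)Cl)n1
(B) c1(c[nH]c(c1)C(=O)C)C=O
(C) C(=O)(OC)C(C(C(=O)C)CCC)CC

A

[CX3](=O)[OX2H1] describes an sp2 carbon double-bonded to O and single-bonded to an -OH oxygen (a carboxylic acid).
(A) contains a carboxylic acid group (-C(=O)OH), which satisfies every atom and bond constraint.
(B) has an aldehyde (-CHO) but there is no singly-bonded oxygen on the carbonyl carbon.
(C) has a methyl-ester group (-C(=O)OCH3) but the singly-bonded O has no H (OX2H0, not OX2H1).
So the answer is (A).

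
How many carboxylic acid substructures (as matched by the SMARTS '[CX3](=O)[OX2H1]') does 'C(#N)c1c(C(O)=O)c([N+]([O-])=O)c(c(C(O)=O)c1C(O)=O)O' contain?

3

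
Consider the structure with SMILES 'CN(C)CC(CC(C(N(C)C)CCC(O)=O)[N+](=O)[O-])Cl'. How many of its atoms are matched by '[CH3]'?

4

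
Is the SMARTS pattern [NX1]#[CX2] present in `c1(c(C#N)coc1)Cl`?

Yes

The pattern [NX1]#[CX2] describes a nitrogen triple-bonded to a two-connected carbon — a nitrile.
The molecule carries a nitrile (-C#N), whose atoms satisfy every constraint of the query, so the pattern matches.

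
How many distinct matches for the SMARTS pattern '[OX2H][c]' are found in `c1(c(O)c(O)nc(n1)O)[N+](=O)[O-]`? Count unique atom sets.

3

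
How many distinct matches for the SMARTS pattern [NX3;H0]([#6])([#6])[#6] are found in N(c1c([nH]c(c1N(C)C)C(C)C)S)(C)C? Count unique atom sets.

[NX3;H0]([#6])([#6])[#6] is the SMARTS for a tertiary amine: a trivalent nitrogen with no H, bonded to three carbons.
The molecule carries 2 separate instances of a dimethylamino group (-N(CH3)2) meeting every constraint; each maps to a distinct set of atoms, giving 2 matches.

2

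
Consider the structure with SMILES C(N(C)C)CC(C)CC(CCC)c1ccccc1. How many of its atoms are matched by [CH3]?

Check the 18 heavy atoms by environment: 5× C (H2) → no; 2× C (H1) → no; 1× c (aromatic, H0) → no; 5× c (aromatic, H1) → no; 4× C (H3) → match; 1× N (H0) → no.
That gives 4 matching atoms.

4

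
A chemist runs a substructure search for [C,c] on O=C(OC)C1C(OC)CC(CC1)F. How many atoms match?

9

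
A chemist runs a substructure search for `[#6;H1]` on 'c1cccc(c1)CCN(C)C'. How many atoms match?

5

The query [#6;H1] means: any carbon bearing exactly one hydrogen.
Check the 11 heavy atoms by environment: 2× C (H2) → no; 1× N (H0) → no; 2× C (H3) → no; 1× c (aromatic, H0) → no; 5× c (aromatic, H1) → match.
That gives 5 matching atoms.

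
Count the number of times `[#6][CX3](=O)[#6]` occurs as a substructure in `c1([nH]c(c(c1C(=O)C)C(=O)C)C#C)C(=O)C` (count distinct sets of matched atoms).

3

[#6][CX3](=O)[#6] is the SMARTS for a ketone: a carbonyl carbon (no H) flanked by two carbons.
The molecule carries 3 separate instances of an acetyl/ketone group (-C(=O)CH3) meeting every constraint; each maps to a distinct set of atoms, giving 3 matches.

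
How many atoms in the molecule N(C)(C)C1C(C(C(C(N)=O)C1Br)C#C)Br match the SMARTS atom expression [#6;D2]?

Check the 15 heavy atoms by environment: 6× C (D3) → no; 1× N (D3) → no; 3× C (D1) → no; 1× C (D2) → match; 1× O (D1) → no; 1× N (D1) → no; 2× Br (D1) → no.
That gives 1 matching atom.

1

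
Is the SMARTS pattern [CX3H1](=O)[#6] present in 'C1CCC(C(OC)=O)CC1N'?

The pattern [CX3H1](=O)[#6] describes an sp2 carbon with one H, double-bonded to O and single-bonded to carbon — an aldehyde.
The closest candidate here is a methyl-ester group (-C(=O)OCH3), but the carbonyl carbon has H0, not H1. No other fragment satisfies the full query, so there is no match.

No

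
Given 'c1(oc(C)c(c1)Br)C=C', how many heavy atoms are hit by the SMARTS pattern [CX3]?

The query [CX3] means: C with X3: aliphatic carbon with exactly 3 total connections.
Check the 9 heavy atoms by environment: 1× o (aromatic, X2) → no; 4× c (aromatic, X3) → no; 1× Br (X1) → no; 2× C (X3) → match; 1× C (X4) → no.
That gives 2 matching atoms.

2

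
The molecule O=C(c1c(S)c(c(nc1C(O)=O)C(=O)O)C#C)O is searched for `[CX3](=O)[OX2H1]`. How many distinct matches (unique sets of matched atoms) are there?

[CX3](=O)[OX2H1] is the SMARTS for a carboxylic acid: an sp2 carbon double-bonded to O and single-bonded to an -OH oxygen.
The molecule carries 3 separate instances of a carboxylic acid group (-C(=O)OH) meeting every constraint; each maps to a distinct set of atoms, giving 3 matches.

3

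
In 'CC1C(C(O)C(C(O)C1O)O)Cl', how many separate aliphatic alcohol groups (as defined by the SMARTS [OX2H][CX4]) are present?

4

[OX2H][CX4] is the SMARTS for an aliphatic alcohol: a hydroxyl oxygen bound to an sp3 (X4) carbon.
The molecule carries 4 separate instances of a hydroxyl group (-OH) meeting every constraint; each maps to a distinct set of atoms, giving 4 matches.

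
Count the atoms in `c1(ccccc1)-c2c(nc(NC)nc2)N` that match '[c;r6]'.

10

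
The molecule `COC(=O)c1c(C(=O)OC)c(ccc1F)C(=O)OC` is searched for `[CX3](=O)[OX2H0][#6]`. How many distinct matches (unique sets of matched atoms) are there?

[CX3](=O)[OX2H0][#6] is the SMARTS for an ester: a carbonyl carbon bonded to an oxygen that is itself bonded to carbon (no H on that O).
The molecule carries 3 separate instances of a methyl-ester group (-C(=O)OCH3) meeting every constraint; each maps to a distinct set of atoms, giving 3 matches.

3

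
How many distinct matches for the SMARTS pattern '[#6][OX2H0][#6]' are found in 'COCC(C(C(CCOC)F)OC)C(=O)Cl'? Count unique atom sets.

[#6][OX2H0][#6] is the SMARTS for an ether: an aliphatic oxygen bridging two carbons with no H on the oxygen.
The molecule carries 3 separate instances of a methoxy ether (-OCH3) meeting every constraint; each maps to a distinct set of atoms, giving 3 matches.

3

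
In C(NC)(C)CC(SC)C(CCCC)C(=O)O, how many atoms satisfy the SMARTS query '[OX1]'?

1

Check the 16 heavy atoms by environment: 11× C (X4) → no; 1× C (X3) → no; 1× O (X1) → match; 1× O (X2) → no; 1× S (X2) → no; 1× N (X3) → no.
That gives 1 matching atom.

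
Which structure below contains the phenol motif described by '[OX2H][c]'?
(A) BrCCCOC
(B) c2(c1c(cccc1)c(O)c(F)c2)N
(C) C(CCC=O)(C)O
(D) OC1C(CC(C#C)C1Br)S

B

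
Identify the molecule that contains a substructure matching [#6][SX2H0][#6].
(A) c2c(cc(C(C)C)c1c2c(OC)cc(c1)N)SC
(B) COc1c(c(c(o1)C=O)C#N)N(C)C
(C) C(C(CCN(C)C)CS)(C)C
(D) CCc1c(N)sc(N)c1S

A

[#6][SX2H0][#6] describes an aliphatic sulfur bridging two carbons with no H on the sulfur (a thioether).
(A) contains a methylthio ether (-SCH3), which satisfies every atom and bond constraint.
(B) has a methoxy ether (-OCH3) but the bridging atom is O, not S.
(C) has a thiol (-SH) but the sulfur has H1, not H0 bridging two carbons.
(D) has a thiol (-SH) but the sulfur has H1, not H0 bridging two carbons.
So the answer is (A).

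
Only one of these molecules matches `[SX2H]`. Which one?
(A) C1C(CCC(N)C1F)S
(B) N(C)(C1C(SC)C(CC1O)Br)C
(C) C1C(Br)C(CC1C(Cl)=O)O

A

[SX2H] describes an aliphatic sulfur with two connections, one being H (a thiol).
(A) contains a thiol (-SH), which satisfies every atom and bond constraint.
(B) has a methylthio ether (-SCH3) but the sulfur has H0 (bonded to two carbons), not H1.
(C) has a hydroxyl group (-OH) but it is an -OH, not an -SH.
So the answer is (A).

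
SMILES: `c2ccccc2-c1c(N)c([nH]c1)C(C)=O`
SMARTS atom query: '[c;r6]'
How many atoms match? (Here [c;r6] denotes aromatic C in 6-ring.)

The query [c;r6] means: aromatic carbon that belongs to a six-membered ring.
Check the 15 heavy atoms by environment: 1× n (aromatic, in 5-ring) → no; 4× c (aromatic, in 5-ring) → no; 6× c (aromatic, in 6-ring) → match; 1× N (acyclic) → no; 2× C (acyclic) → no; 1× O (acyclic) → no.
That gives 6 matching atoms.

6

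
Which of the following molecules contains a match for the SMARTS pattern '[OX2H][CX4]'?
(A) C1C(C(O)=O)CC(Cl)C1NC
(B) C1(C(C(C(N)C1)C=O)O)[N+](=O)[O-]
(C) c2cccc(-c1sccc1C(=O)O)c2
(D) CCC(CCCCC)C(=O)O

B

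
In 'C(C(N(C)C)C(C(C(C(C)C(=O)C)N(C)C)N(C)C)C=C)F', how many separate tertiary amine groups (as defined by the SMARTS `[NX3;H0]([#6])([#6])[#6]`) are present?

3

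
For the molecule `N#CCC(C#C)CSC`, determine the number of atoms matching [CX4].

The query [CX4] means: C with X4: aliphatic carbon with exactly 4 total connections (bonds + H).
Check the 9 heavy atoms by environment: 4× C (X4) → match; 1× S (X2) → no; 3× C (X2) → no; 1× N (X1) → no.
That gives 4 matching atoms.

4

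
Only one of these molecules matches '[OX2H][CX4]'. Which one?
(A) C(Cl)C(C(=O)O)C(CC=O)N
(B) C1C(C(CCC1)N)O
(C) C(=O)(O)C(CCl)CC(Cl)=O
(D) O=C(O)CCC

B

[OX2H][CX4] describes a hydroxyl oxygen bound to an sp3 (X4) carbon (an aliphatic alcohol).
(A) has a carboxylic acid group (-C(=O)OH) but the -OH is on a CX3 carbonyl carbon, not a CX4 carbon.
(B) contains a hydroxyl group (-OH), which satisfies every atom and bond constraint.
(C) has a carboxylic acid group (-C(=O)OH) but the -OH is on a CX3 carbonyl carbon, not a CX4 carbon.
(D) has a carboxylic acid group (-C(=O)OH) but the -OH is on a CX3 carbonyl carbon, not a CX4 carbon.
So the answer is (B).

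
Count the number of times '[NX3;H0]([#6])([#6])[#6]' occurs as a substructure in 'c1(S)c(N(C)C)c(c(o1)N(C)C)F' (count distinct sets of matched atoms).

2

[NX3;H0]([#6])([#6])[#6] is the SMARTS for a tertiary amine: a trivalent nitrogen with no H, bonded to three carbons.
The molecule carries 2 separate instances of a dimethylamino group (-N(CH3)2) meeting every constraint; each maps to a distinct set of atoms, giving 2 matches.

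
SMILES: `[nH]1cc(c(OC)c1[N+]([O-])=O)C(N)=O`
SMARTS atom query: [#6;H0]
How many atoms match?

4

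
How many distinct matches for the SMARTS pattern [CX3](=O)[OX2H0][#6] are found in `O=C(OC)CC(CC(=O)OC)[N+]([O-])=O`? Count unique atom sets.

2

[CX3](=O)[OX2H0][#6] is the SMARTS for an ester: a carbonyl carbon bonded to an oxygen that is itself bonded to carbon (no H on that O).
The molecule carries 2 separate instances of a methyl-ester group (-C(=O)OCH3) meeting every constraint; each maps to a distinct set of atoms, giving 2 matches.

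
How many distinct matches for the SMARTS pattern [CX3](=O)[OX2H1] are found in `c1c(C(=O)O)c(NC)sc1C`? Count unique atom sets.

1

[CX3](=O)[OX2H1] is the SMARTS for a carboxylic acid: an sp2 carbon double-bonded to O and single-bonded to an -OH oxygen.
Exactly one fragment in the molecule meets all constraints, giving 1 match.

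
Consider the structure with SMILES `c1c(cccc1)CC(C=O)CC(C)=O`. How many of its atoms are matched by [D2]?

8

The query [D2] means: atom with exactly two heavy-atom neighbours.
Check the 14 heavy atoms by environment: 3× C (D2) → match; 2× C (D3) → no; 1× c (aromatic, D3) → no; 5× c (aromatic, D2) → match; 2× O (D1) → no; 1× C (D1) → no.
Summing the matching environments: 3 + 5 = 8 matching atoms.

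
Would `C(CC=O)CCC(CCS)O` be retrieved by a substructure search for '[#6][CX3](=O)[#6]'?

The pattern [#6][CX3](=O)[#6] describes a carbonyl carbon (no H) flanked by two carbons — a ketone.
The closest candidate here is an aldehyde (-CHO), but the carbonyl carbon has H1, so it is not flanked by two carbons. No other fragment satisfies the full query, so there is no match.

No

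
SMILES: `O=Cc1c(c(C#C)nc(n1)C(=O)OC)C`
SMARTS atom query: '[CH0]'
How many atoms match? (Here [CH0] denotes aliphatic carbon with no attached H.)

2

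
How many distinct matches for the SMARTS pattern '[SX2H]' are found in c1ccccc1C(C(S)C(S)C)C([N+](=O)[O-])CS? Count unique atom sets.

3

[SX2H] is the SMARTS for a thiol: an aliphatic sulfur with two connections, one being H.
The molecule carries 3 separate instances of a thiol (-SH) meeting every constraint; each maps to a distinct set of atoms, giving 3 matches.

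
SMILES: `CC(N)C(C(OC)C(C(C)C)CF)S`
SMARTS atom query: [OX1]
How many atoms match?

0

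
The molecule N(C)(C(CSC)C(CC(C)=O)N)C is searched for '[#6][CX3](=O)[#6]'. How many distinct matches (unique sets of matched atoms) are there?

1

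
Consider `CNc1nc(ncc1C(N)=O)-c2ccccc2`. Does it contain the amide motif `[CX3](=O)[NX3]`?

Yes

The pattern [CX3](=O)[NX3] describes a carbonyl carbon bonded to a trivalent nitrogen — an amide.
The molecule carries a primary amide (-C(=O)NH2), whose atoms satisfy every constraint of the query, so the pattern matches.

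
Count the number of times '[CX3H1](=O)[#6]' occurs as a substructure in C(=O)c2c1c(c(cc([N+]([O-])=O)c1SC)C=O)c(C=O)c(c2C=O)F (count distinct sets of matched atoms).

4

[CX3H1](=O)[#6] is the SMARTS for an aldehyde: an sp2 carbon with one H, double-bonded to O and single-bonded to carbon.
The molecule carries 4 separate instances of an aldehyde (-CHO) meeting every constraint; each maps to a distinct set of atoms, giving 4 matches.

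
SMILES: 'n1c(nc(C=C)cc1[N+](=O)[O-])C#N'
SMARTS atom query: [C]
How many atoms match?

3

The query [C] means: uppercase C matches aliphatic (non-aromatic) carbon only.
Check the 13 heavy atoms by environment: 2× n (aromatic) → no; 4× c (aromatic) → no; 3× C → match; 1× N → no; 1× N (charge +1) → no; 1× O (charge -1) → no; 1× O → no.
That gives 3 matching atoms.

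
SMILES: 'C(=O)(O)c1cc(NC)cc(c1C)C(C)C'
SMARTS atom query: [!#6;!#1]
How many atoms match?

3

The query [!#6;!#1] means: not carbon and not hydrogen — any heteroatom.
Check the 15 heavy atoms by environment: 6× c (aromatic) → no; 6× C → no; 2× O → match; 1× N → match.
Summing the matching environments: 2 + 1 = 3 matching atoms.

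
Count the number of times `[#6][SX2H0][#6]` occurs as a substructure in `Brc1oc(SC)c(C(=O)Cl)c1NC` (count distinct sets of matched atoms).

[#6][SX2H0][#6] is the SMARTS for a thioether: an aliphatic sulfur bridging two carbons with no H on the sulfur.
Exactly one fragment in the molecule meets all constraints, giving 1 match.

1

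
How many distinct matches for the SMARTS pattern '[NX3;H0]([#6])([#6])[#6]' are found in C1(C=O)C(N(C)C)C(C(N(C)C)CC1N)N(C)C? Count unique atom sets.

3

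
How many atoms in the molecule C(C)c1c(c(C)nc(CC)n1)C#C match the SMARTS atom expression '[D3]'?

The query [D3] means: atom with exactly three heavy-atom neighbours.
Check the 13 heavy atoms by environment: 2× n (aromatic, D2) → no; 4× c (aromatic, D3) → match; 4× C (D1) → no; 3× C (D2) → no.
That gives 4 matching atoms.

4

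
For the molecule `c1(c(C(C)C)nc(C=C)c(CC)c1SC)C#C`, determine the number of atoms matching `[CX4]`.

6

The query [CX4] means: C with X4: aliphatic carbon with exactly 4 total connections (bonds + H).
Check the 17 heavy atoms by environment: 1× n (aromatic, X2) → no; 5× c (aromatic, X3) → no; 2× C (X2) → no; 1× S (X2) → no; 6× C (X4) → match; 2× C (X3) → no.
That gives 6 matching atoms.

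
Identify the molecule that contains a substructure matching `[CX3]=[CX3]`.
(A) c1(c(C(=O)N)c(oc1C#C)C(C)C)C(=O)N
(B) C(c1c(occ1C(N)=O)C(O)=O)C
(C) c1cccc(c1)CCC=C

C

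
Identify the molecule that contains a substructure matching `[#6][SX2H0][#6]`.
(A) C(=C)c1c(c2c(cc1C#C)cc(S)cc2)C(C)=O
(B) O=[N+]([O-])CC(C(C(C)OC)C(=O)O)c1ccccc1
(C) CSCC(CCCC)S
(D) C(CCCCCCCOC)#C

C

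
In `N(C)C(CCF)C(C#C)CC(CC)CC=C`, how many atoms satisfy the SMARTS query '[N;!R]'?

1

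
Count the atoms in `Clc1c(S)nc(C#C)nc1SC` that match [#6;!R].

Check the 12 heavy atoms by environment: 2× n (aromatic, in 6-ring) → no; 4× c (aromatic, in 6-ring) → no; 3× C (acyclic) → match; 2× S (acyclic) → no; 1× Cl (acyclic) → no.
That gives 3 matching atoms.

3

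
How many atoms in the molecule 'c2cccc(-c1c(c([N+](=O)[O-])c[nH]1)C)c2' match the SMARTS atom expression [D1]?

The query [D1] means: atom with exactly one heavy-atom neighbour (degree 1).
Check the 15 heavy atoms by environment: 1× n (aromatic, D2) → no; 4× c (aromatic, D3) → no; 6× c (aromatic, D2) → no; 1× N (charge +1, D3) → no; 1× O (charge -1, D1) → match; 1× O (D1) → match; 1× C (D1) → match.
Summing the matching environments: 1 + 1 + 1 = 3 matching atoms.

3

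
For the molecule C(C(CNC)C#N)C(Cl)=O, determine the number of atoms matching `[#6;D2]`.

3

The query [#6;D2] means: any carbon bonded to exactly two heavy atoms.
Check the 10 heavy atoms by environment: 3× C (D2) → match; 2× C (D3) → no; 1× N (D2) → no; 1× C (D1) → no; 1× O (D1) → no; 1× Cl (D1) → no; 1× N (D1) → no.
That gives 3 matching atoms.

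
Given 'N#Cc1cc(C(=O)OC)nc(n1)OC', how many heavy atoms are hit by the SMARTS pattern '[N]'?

1

Check the 14 heavy atoms by environment: 2× n (aromatic) → no; 4× c (aromatic) → no; 4× C → no; 1× N → match; 3× O → no.
That gives 1 matching atom.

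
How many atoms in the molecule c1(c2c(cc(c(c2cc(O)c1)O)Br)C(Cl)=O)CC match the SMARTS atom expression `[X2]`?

2

Check the 18 heavy atoms by environment: 10× c (aromatic, X3) → no; 1× Br (X1) → no; 2× O (X2) → match; 2× C (X4) → no; 1× C (X3) → no; 1× O (X1) → no; 1× Cl (X1) → no.
That gives 2 matching atoms.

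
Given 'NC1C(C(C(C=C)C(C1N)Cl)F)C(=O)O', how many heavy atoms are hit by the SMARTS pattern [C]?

9

Check the 15 heavy atoms by environment: 9× C → match; 2× O → no; 2× N → no; 1× F → no; 1× Cl → no.
That gives 9 matching atoms.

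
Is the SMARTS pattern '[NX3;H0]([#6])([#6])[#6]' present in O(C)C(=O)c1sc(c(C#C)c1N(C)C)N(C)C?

The pattern [NX3;H0]([#6])([#6])[#6] describes a trivalent nitrogen with no H, bonded to three carbons — a tertiary amine.
The molecule carries a dimethylamino group (-N(CH3)2), whose atoms satisfy every constraint of the query, so the pattern matches.

Yes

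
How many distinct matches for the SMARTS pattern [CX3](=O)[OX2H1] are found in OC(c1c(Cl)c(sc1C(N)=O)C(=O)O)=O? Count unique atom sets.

2

[CX3](=O)[OX2H1] is the SMARTS for a carboxylic acid: an sp2 carbon double-bonded to O and single-bonded to an -OH oxygen.
The molecule carries 2 separate instances of a carboxylic acid group (-C(=O)OH) meeting every constraint; each maps to a distinct set of atoms, giving 2 matches.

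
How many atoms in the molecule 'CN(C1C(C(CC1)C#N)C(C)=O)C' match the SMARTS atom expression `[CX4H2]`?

The query [CX4H2] means: sp3 carbon (X4) with exactly two hydrogens.
Check the 13 heavy atoms by environment: 3× C (H1, X4) → no; 2× C (H2, X4) → match; 1× C (H0, X3) → no; 1× O (H0, X1) → no; 3× C (H3, X4) → no; 1× N (H0, X3) → no; 1× C (H0, X2) → no; 1× N (H0, X1) → no.
That gives 2 matching atoms.

2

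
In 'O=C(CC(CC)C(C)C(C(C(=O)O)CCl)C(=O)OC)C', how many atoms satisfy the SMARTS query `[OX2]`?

The query [OX2] means: aliphatic oxygen with two total connections — ether, hydroxyl, or ester single-bond O.
Check the 20 heavy atoms by environment: 11× C (X4) → no; 3× C (X3) → no; 3× O (X1) → no; 2× O (X2) → match; 1× Cl (X1) → no.
That gives 2 matching atoms.

2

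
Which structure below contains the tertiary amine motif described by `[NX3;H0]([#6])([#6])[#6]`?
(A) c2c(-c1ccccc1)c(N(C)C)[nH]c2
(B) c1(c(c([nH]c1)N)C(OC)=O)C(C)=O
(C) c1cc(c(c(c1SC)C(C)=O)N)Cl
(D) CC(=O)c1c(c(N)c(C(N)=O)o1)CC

[NX3;H0]([#6])([#6])[#6] describes a trivalent nitrogen with no H, bonded to three carbons (a tertiary amine).
(A) contains a dimethylamino group (-N(CH3)2), which satisfies every atom and bond constraint.
(B) has a primary amino group (-NH2) but the nitrogen has H2, not H0 with three carbons.
(C) has a primary amino group (-NH2) but the nitrogen has H2, not H0 with three carbons.
(D) has a primary amino group (-NH2) but the nitrogen has H2, not H0 with three carbons.
So the answer is (A).

A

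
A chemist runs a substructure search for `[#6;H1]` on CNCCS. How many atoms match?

0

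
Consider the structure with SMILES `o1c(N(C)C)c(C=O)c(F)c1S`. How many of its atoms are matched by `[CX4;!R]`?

Check the 12 heavy atoms by environment: 1× o (aromatic, X2, in 5-ring) → no; 4× c (aromatic, X3, in 5-ring) → no; 1× F (X1, acyclic) → no; 1× S (X2, acyclic) → no; 1× C (X3, acyclic) → no; 1× O (X1, acyclic) → no; 1× N (X3, acyclic) → no; 2× C (X4, acyclic) → match.
That gives 2 matching atoms.

2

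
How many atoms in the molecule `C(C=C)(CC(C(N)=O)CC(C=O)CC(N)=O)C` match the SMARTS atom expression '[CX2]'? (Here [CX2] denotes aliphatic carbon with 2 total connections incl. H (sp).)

0

The query [CX2] means: C with X2: aliphatic carbon with exactly 2 total connections.
Check the 17 heavy atoms by environment: 7× C (X4) → no; 5× C (X3) → no; 3× O (X1) → no; 2× N (X3) → no.
No environment satisfies the query, so 0 matching atoms.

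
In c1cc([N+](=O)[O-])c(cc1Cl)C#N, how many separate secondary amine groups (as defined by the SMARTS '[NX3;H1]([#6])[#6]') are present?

0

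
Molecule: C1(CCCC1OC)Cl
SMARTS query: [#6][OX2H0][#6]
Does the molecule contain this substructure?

Yes

The pattern [#6][OX2H0][#6] describes an aliphatic oxygen bridging two carbons with no H on the oxygen — an ether.
The molecule carries a methoxy ether (-OCH3), whose atoms satisfy every constraint of the query, so the pattern matches.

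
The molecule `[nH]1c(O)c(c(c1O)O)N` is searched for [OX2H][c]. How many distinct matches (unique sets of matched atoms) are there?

3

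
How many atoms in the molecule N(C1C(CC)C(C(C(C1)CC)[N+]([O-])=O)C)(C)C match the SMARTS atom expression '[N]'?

2

The query [N] means: uppercase N matches aliphatic (non-aromatic) nitrogen only.
Check the 17 heavy atoms by environment: 13× C → no; 1× N (charge +1) → match; 1× O (charge -1) → no; 1× O → no; 1× N → match.
Summing the matching environments: 1 + 1 = 2 matching atoms.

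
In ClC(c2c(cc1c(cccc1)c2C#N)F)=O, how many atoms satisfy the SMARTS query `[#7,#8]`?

The query [#7,#8] means: nitrogen or oxygen (comma = OR).
Check the 16 heavy atoms by environment: 10× c (aromatic) → no; 2× C → no; 1× N → match; 1× O → match; 1× Cl → no; 1× F → no.
Summing the matching environments: 1 + 1 = 2 matching atoms.

2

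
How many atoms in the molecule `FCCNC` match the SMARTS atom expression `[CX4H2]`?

The query [CX4H2] means: sp3 carbon (X4) with exactly two hydrogens.
Check the 5 heavy atoms by environment: 2× C (H2, X4) → match; 1× F (H0, X1) → no; 1× N (H1, X3) → no; 1× C (H3, X4) → no.
That gives 2 matching atoms.

2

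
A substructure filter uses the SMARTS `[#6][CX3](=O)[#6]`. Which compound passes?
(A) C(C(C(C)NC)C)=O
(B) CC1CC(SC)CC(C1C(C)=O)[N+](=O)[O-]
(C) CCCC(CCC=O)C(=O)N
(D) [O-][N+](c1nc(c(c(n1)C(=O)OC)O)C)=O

[#6][CX3](=O)[#6] describes a carbonyl carbon (no H) flanked by two carbons (a ketone).
(A) has an aldehyde (-CHO) but the carbonyl carbon has H1, so it is not flanked by two carbons.
(B) contains an acetyl/ketone group (-C(=O)CH3), which satisfies every atom and bond constraint.
(C) has an aldehyde (-CHO) but the carbonyl carbon has H1, so it is not flanked by two carbons.
(D) has a methyl-ester group (-C(=O)OCH3) but one neighbour of the carbonyl carbon is O, not C.
So the answer is (B).

B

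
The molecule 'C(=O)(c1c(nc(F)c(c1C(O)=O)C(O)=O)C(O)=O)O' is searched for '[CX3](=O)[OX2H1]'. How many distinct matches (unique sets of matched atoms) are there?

4

[CX3](=O)[OX2H1] is the SMARTS for a carboxylic acid: an sp2 carbon double-bonded to O and single-bonded to an -OH oxygen.
The molecule carries 4 separate instances of a carboxylic acid group (-C(=O)OH) meeting every constraint; each maps to a distinct set of atoms, giving 4 matches.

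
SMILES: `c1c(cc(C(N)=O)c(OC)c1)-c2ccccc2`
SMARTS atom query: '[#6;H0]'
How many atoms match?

Check the 17 heavy atoms by environment: 8× c (aromatic, H1) → no; 4× c (aromatic, H0) → match; 2× O (H0) → no; 1× C (H3) → no; 1× C (H0) → match; 1× N (H2) → no.
Summing the matching environments: 4 + 1 = 5 matching atoms.

5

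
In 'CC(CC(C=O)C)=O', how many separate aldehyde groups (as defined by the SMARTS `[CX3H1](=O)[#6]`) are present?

1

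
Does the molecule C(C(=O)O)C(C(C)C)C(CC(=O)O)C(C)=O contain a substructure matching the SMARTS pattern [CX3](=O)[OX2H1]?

Yes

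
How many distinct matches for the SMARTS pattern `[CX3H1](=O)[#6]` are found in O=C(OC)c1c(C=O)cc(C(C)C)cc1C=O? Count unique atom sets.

2

[CX3H1](=O)[#6] is the SMARTS for an aldehyde: an sp2 carbon with one H, double-bonded to O and single-bonded to carbon.
The molecule carries 2 separate instances of an aldehyde (-CHO) meeting every constraint; each maps to a distinct set of atoms, giving 2 matches.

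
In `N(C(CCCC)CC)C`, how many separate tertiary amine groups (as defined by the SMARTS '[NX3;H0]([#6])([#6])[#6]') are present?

0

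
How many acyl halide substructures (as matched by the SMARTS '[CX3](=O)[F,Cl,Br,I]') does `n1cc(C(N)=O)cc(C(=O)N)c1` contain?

[CX3](=O)[F,Cl,Br,I] is the SMARTS for an acyl halide: a carbonyl carbon bonded to a halogen.
No fragment in the molecule satisfies every constraint, giving 0 matches.

0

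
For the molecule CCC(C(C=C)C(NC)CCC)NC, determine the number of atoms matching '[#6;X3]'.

2

The query [#6;X3] means: any carbon (aromatic or not) with three total connections.
Check the 14 heavy atoms by environment: 10× C (X4) → no; 2× N (X3) → no; 2× C (X3) → match.
That gives 2 matching atoms.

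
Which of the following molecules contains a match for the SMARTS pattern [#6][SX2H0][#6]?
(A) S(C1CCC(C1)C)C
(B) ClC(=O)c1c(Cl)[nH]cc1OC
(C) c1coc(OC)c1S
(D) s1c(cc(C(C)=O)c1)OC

[#6][SX2H0][#6] describes an aliphatic sulfur bridging two carbons with no H on the sulfur (a thioether).
(A) contains a methylthio ether (-SCH3), which satisfies every atom and bond constraint.
(B) has a methoxy ether (-OCH3) but the bridging atom is O, not S.
(C) has a methoxy ether (-OCH3) but the bridging atom is O, not S.
(D) has a methoxy ether (-OCH3) but the bridging atom is O, not S.
So the answer is (A).

A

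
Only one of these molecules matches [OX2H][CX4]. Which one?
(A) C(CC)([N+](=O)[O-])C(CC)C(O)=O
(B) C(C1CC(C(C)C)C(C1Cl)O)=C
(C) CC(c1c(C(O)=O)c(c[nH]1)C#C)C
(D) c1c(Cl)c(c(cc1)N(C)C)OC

[OX2H][CX4] describes a hydroxyl oxygen bound to an sp3 (X4) carbon (an aliphatic alcohol).
(A) has a carboxylic acid group (-C(=O)OH) but the -OH is on a CX3 carbonyl carbon, not a CX4 carbon.
(B) contains a hydroxyl group (-OH), which satisfies every atom and bond constraint.
(C) has a carboxylic acid group (-C(=O)OH) but the -OH is on a CX3 carbonyl carbon, not a CX4 carbon.
(D) has a methoxy ether (-OCH3) but the oxygen has H0 (ether), not H1.
So the answer is (B).

B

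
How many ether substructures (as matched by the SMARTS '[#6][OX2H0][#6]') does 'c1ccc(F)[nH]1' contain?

0

[#6][OX2H0][#6] is the SMARTS for an ether: an aliphatic oxygen bridging two carbons with no H on the oxygen.
No fragment in the molecule satisfies every constraint, giving 0 matches.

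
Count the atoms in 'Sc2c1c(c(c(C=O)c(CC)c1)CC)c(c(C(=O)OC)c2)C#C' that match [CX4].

5

The query [CX4] means: C with X4: aliphatic carbon with exactly 4 total connections (bonds + H).
Check the 23 heavy atoms by environment: 10× c (aromatic, X3) → no; 5× C (X4) → match; 1× S (X2) → no; 2× C (X3) → no; 2× O (X1) → no; 2× C (X2) → no; 1× O (X2) → no.
That gives 5 matching atoms.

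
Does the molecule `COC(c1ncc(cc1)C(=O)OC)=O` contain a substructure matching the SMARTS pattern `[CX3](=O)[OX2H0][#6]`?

The pattern [CX3](=O)[OX2H0][#6] describes a carbonyl carbon bonded to an oxygen that is itself bonded to carbon (no H on that O) — an ester.
The molecule carries a methyl-ester group (-C(=O)OCH3), whose atoms satisfy every constraint of the query, so the pattern matches.

Yes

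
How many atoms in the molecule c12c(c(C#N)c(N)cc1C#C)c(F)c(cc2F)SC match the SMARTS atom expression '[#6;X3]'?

10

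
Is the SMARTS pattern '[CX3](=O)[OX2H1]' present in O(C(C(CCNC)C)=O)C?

The pattern [CX3](=O)[OX2H1] describes an sp2 carbon double-bonded to O and single-bonded to an -OH oxygen — a carboxylic acid.
The closest candidate here is a methyl-ester group (-C(=O)OCH3), but the singly-bonded O has no H (OX2H0, not OX2H1). No other fragment satisfies the full query, so there is no match.

No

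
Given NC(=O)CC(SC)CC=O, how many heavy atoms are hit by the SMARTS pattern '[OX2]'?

0

The query [OX2] means: aliphatic oxygen with two total connections — ether, hydroxyl, or ester single-bond O.
Check the 10 heavy atoms by environment: 4× C (X4) → no; 1× S (X2) → no; 2× C (X3) → no; 2× O (X1) → no; 1× N (X3) → no.
No environment satisfies the query, so 0 matching atoms.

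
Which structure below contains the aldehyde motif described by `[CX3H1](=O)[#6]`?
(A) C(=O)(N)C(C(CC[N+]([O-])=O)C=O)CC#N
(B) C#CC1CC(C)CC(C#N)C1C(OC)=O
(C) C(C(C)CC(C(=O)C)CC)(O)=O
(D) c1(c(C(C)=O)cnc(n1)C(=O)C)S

A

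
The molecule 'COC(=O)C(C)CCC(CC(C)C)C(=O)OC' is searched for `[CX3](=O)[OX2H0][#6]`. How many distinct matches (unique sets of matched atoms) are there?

2

[CX3](=O)[OX2H0][#6] is the SMARTS for an ester: a carbonyl carbon bonded to an oxygen that is itself bonded to carbon (no H on that O).
The molecule carries 2 separate instances of a methyl-ester group (-C(=O)OCH3) meeting every constraint; each maps to a distinct set of atoms, giving 2 matches.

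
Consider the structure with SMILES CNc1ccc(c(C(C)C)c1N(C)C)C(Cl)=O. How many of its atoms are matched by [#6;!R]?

7

Check the 17 heavy atoms by environment: 6× c (aromatic, in 6-ring) → no; 2× N (acyclic) → no; 7× C (acyclic) → match; 1× O (acyclic) → no; 1× Cl (acyclic) → no.
That gives 7 matching atoms.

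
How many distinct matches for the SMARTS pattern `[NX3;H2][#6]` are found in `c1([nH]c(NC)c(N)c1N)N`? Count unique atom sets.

3

[NX3;H2][#6] is the SMARTS for a primary amine: a trivalent nitrogen with two H attached to carbon.
The molecule carries 3 separate instances of a primary amino group (-NH2) meeting every constraint; each maps to a distinct set of atoms, giving 3 matches.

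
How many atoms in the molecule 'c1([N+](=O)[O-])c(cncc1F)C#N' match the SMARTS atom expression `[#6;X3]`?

The query [#6;X3] means: any carbon (aromatic or not) with three total connections.
Check the 12 heavy atoms by environment: 1× n (aromatic, X2) → no; 5× c (aromatic, X3) → match; 1× N (charge +1, X3) → no; 1× O (charge -1, X1) → no; 1× O (X1) → no; 1× C (X2) → no; 1× N (X1) → no; 1× F (X1) → no.
That gives 5 matching atoms.

5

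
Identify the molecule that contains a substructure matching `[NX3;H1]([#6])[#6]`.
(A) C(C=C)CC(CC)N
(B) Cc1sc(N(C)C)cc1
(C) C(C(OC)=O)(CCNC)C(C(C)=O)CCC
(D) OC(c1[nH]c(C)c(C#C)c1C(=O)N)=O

C

[NX3;H1]([#6])[#6] describes a trivalent nitrogen with one H, bonded to two carbons (a secondary amine).
(A) has a primary amino group (-NH2) but the nitrogen has H2 and only one carbon neighbour.
(B) has a dimethylamino group (-N(CH3)2) but the nitrogen has H0, not H1.
(C) contains an N-methylamino group (-NHCH3), which satisfies every atom and bond constraint.
(D) has a primary amide (-C(=O)NH2) but the -C(=O)NH2 nitrogen has H2, not H1.
So the answer is (C).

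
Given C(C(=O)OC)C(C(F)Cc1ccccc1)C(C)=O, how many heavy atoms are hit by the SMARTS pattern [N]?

0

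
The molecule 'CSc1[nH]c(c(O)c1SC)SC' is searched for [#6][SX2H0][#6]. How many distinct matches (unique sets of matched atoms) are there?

3

[#6][SX2H0][#6] is the SMARTS for a thioether: an aliphatic sulfur bridging two carbons with no H on the sulfur.
The molecule carries 3 separate instances of a methylthio ether (-SCH3) meeting every constraint; each maps to a distinct set of atoms, giving 3 matches.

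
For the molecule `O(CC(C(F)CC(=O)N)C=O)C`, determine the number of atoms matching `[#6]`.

The query [#6] means: #6 matches any atom with atomic number 6 (carbon, aromatic or aliphatic).
Check the 12 heavy atoms by environment: 7× C → match; 3× O → no; 1× N → no; 1× F → no.
That gives 7 matching atoms.

7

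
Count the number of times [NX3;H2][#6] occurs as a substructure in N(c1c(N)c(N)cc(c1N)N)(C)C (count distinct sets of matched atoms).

[NX3;H2][#6] is the SMARTS for a primary amine: a trivalent nitrogen with two H attached to carbon.
The molecule carries 4 separate instances of a primary amino group (-NH2) meeting every constraint; each maps to a distinct set of atoms, giving 4 matches.

4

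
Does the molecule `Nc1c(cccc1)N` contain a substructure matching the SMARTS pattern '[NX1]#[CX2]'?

No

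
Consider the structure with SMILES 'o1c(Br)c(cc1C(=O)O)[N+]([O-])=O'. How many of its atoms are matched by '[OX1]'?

3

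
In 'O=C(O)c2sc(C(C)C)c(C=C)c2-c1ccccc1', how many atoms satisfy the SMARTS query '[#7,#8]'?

2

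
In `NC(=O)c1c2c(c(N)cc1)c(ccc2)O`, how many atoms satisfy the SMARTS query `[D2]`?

5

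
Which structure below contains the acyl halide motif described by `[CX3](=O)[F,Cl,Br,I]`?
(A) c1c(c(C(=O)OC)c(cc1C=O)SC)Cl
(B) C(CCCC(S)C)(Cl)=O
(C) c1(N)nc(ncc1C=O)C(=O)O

B

[CX3](=O)[F,Cl,Br,I] describes a carbonyl carbon bonded to a halogen (an acyl halide).
(A) has a chloro substituent but the Cl is not on a carbonyl carbon.
(B) contains an acyl chloride (-C(=O)Cl), which satisfies every atom and bond constraint.
(C) has a carboxylic acid group (-C(=O)OH) but the carbonyl is bonded to -OH, not to a halogen.
So the answer is (B).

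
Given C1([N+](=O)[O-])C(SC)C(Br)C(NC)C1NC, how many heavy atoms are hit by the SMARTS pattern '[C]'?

8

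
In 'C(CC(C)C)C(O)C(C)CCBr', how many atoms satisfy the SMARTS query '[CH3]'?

3

Check the 12 heavy atoms by environment: 4× C (H2) → no; 3× C (H1) → no; 3× C (H3) → match; 1× O (H1) → no; 1× Br (H0) → no.
That gives 3 matching atoms.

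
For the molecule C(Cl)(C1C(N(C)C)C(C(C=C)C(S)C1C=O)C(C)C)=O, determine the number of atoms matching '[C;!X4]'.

The query [C;!X4] means: aliphatic carbon that does not have four total connections.
Check the 20 heavy atoms by environment: 11× C (X4) → no; 1× S (X2) → no; 4× C (X3) → match; 2× O (X1) → no; 1× Cl (X1) → no; 1× N (X3) → no.
That gives 4 matching atoms.

4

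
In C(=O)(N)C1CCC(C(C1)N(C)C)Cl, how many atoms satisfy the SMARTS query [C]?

9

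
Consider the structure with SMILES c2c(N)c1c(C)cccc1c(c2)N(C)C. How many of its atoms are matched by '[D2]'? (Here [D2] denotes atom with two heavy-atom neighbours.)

5

Check the 15 heavy atoms by environment: 5× c (aromatic, D3) → no; 5× c (aromatic, D2) → match; 1× N (D1) → no; 3× C (D1) → no; 1× N (D3) → no.
That gives 5 matching atoms.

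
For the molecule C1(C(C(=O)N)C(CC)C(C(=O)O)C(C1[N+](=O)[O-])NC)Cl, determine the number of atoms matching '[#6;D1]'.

2

Check the 20 heavy atoms by environment: 8× C (D3) → no; 1× N (charge +1, D3) → no; 1× O (charge -1, D1) → no; 4× O (D1) → no; 1× Cl (D1) → no; 1× N (D2) → no; 2× C (D1) → match; 1× N (D1) → no; 1× C (D2) → no.
That gives 2 matching atoms.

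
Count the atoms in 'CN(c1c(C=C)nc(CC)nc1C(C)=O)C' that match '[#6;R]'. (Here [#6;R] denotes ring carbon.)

4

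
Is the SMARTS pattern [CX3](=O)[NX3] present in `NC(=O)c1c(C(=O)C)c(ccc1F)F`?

The pattern [CX3](=O)[NX3] describes a carbonyl carbon bonded to a trivalent nitrogen — an amide.
The molecule carries a primary amide (-C(=O)NH2), whose atoms satisfy every constraint of the query, so the pattern matches.

Yes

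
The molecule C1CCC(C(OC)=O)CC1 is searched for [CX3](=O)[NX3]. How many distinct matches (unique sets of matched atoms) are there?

0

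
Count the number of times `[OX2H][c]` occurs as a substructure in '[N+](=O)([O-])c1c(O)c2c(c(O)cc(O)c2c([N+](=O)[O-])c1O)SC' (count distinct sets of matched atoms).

4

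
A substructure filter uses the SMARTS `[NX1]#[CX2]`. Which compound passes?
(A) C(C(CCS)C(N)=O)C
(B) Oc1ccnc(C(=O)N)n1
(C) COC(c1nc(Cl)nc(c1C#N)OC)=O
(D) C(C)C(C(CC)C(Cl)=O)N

C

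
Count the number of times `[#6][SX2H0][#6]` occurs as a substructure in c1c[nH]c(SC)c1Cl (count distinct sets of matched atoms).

1

[#6][SX2H0][#6] is the SMARTS for a thioether: an aliphatic sulfur bridging two carbons with no H on the sulfur.
Exactly one fragment in the molecule meets all constraints, giving 1 match.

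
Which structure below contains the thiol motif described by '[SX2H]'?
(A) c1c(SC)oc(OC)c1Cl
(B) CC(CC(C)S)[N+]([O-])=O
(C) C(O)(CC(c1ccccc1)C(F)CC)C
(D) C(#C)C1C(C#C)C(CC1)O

B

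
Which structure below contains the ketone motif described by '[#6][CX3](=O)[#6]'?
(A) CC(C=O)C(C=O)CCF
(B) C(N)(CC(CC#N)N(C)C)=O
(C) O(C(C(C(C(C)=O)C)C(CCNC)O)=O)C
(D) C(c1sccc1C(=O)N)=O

C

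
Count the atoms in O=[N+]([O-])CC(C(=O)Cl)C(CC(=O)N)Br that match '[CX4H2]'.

2

The query [CX4H2] means: sp3 carbon (X4) with exactly two hydrogens.
Check the 14 heavy atoms by environment: 2× C (H2, X4) → match; 2× C (H1, X4) → no; 1× Br (H0, X1) → no; 2× C (H0, X3) → no; 3× O (H0, X1) → no; 1× Cl (H0, X1) → no; 1× N (charge +1, H0, X3) → no; 1× O (charge -1, H0, X1) → no; 1× N (H2, X3) → no.
That gives 2 matching atoms.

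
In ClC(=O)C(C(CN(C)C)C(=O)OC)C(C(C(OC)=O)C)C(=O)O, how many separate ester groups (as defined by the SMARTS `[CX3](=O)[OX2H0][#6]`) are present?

2

[CX3](=O)[OX2H0][#6] is the SMARTS for an ester: a carbonyl carbon bonded to an oxygen that is itself bonded to carbon (no H on that O).
The molecule carries 2 separate instances of a methyl-ester group (-C(=O)OCH3) meeting every constraint; each maps to a distinct set of atoms, giving 2 matches.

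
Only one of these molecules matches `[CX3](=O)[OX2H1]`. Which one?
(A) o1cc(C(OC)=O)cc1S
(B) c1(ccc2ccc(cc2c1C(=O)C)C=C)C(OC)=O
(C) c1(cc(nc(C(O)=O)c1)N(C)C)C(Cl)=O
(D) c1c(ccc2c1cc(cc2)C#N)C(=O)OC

[CX3](=O)[OX2H1] describes an sp2 carbon double-bonded to O and single-bonded to an -OH oxygen (a carboxylic acid).
(A) has a methyl-ester group (-C(=O)OCH3) but the singly-bonded O has no H (OX2H0, not OX2H1).
(B) has a methyl-ester group (-C(=O)OCH3) but the singly-bonded O has no H (OX2H0, not OX2H1).
(C) contains a carboxylic acid group (-C(=O)OH), which satisfies every atom and bond constraint.
(D) has a methyl-ester group (-C(=O)OCH3) but the singly-bonded O has no H (OX2H0, not OX2H1).
So the answer is (C).

C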